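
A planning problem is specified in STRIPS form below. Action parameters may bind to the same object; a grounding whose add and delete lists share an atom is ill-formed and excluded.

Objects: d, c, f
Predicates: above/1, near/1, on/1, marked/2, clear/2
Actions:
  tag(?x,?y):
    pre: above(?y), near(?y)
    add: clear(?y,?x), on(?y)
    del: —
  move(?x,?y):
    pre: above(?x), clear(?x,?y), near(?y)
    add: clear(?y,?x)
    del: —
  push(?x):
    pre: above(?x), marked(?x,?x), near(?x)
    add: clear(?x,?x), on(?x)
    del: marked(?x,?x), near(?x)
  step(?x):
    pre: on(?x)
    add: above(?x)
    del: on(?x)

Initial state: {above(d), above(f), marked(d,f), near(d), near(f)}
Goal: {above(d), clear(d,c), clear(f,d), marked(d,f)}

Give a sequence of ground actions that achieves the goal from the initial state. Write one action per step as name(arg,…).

1. tag(d,f)  →  {above(d), above(f), clear(f,d), marked(d,f), near(d), near(f), on(f)}
2. tag(c,d)  →  {above(d), above(f), clear(d,c), clear(f,d), marked(d,f), near(d), near(f), on(d), on(f)}

tag(d,f); tag(c,d)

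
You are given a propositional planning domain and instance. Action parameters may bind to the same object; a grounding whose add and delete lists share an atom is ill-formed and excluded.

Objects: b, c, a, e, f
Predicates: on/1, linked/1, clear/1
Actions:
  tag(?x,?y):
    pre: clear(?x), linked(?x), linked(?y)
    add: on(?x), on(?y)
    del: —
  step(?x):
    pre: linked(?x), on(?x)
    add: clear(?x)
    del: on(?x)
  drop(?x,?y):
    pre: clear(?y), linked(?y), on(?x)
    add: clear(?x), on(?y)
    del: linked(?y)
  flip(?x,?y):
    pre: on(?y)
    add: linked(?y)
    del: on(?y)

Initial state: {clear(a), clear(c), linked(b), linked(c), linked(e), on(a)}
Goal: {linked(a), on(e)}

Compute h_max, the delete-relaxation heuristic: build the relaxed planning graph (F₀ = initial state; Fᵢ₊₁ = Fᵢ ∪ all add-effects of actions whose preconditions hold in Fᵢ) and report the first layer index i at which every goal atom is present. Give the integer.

1

F0 = init (6 atoms)
F1 = F0 ∪ {linked(a), on(b), on(c), on(e)}  (10 atoms)
goal ⊆ F1  ⇒  h_max = 1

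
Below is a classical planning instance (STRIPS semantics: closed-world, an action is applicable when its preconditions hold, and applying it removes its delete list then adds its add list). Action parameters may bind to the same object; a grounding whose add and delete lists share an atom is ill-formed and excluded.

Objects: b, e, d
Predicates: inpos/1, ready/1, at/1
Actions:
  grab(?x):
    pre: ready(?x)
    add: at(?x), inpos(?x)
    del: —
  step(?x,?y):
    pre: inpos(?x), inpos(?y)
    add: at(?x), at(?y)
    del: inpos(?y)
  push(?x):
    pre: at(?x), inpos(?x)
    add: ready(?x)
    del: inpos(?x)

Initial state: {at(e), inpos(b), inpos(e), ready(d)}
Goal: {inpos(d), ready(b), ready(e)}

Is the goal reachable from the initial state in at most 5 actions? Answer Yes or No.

Yes

1. grab(d)  →  {at(d), at(e), inpos(b), inpos(d), inpos(e), ready(d)}
2. step(b,d)  →  {at(b), at(d), at(e), inpos(b), inpos(e), ready(d)}
3. grab(d)  →  {at(b), at(d), at(e), inpos(b), inpos(d), inpos(e), ready(d)}
4. push(b)  →  {at(b), at(d), at(e), inpos(d), inpos(e), ready(b), ready(d)}
5. push(e)  →  {at(b), at(d), at(e), inpos(d), ready(b), ready(d), ready(e)}
optimal plan length = 5; 5 ≤ 5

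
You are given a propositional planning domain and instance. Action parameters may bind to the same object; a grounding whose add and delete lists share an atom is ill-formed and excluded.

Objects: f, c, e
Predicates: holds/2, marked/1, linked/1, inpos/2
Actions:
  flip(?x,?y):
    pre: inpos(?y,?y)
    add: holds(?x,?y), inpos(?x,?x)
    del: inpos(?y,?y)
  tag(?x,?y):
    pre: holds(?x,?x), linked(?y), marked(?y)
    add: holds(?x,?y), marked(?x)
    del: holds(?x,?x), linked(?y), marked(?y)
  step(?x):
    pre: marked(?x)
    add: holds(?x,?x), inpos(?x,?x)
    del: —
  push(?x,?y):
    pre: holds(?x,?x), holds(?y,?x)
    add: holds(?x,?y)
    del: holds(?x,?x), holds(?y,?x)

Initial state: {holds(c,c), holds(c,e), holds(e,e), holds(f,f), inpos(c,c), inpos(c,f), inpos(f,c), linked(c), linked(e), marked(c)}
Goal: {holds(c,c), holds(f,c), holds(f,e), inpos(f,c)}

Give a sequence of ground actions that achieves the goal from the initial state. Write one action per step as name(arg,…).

flip(f,c); flip(e,f); flip(f,e)

1. flip(f,c)  →  {holds(c,c), holds(c,e), holds(e,e), holds(f,c), holds(f,f), inpos(c,f), inpos(f,c), inpos(f,f), linked(c), linked(e), marked(c)}
2. flip(e,f)  →  {holds(c,c), holds(c,e), holds(e,e), holds(e,f), holds(f,c), holds(f,f), inpos(c,f), inpos(e,e), inpos(f,c), linked(c), linked(e), marked(c)}
3. flip(f,e)  →  {holds(c,c), holds(c,e), holds(e,e), holds(e,f), holds(f,c), holds(f,e), holds(f,f), inpos(c,f), inpos(f,c), inpos(f,f), linked(c), linked(e), marked(c)}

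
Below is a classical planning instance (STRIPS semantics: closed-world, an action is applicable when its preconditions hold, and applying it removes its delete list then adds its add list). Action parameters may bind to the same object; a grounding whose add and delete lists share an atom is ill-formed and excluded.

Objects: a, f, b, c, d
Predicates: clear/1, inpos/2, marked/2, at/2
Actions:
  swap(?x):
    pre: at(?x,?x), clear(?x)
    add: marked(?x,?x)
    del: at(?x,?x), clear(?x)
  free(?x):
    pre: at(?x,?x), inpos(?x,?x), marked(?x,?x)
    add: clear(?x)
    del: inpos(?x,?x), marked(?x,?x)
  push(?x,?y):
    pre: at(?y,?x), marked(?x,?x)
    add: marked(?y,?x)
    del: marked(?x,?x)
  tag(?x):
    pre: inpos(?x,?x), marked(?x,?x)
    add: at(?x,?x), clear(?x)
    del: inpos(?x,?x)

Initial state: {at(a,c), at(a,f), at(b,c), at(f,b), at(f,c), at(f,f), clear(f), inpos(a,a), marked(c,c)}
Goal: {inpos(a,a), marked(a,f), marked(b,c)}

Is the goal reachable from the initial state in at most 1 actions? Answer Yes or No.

1. swap(f)  →  {at(a,c), at(a,f), at(b,c), at(f,b), at(f,c), inpos(a,a), marked(c,c), marked(f,f)}
2. push(f,a)  →  {at(a,c), at(a,f), at(b,c), at(f,b), at(f,c), inpos(a,a), marked(a,f), marked(c,c)}
3. push(c,b)  →  {at(a,c), at(a,f), at(b,c), at(f,b), at(f,c), inpos(a,a), marked(a,f), marked(b,c)}
optimal plan length = 3; 3 > 1

No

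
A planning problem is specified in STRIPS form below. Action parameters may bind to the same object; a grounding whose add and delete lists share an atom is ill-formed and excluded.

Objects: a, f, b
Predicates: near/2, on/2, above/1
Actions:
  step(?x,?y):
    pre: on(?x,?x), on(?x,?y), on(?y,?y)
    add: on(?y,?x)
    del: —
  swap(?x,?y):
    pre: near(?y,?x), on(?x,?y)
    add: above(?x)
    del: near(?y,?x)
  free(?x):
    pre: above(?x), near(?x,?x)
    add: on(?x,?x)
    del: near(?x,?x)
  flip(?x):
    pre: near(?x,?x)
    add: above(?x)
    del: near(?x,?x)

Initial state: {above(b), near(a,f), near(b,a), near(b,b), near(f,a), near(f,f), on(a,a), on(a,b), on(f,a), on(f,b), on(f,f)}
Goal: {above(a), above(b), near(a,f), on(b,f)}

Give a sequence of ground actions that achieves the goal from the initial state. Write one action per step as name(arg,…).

1. swap(a,b)  →  {above(a), above(b), near(a,f), near(b,b), near(f,a), near(f,f), on(a,a), on(a,b), on(f,a), on(f,b), on(f,f)}
2. free(b)  →  {above(a), above(b), near(a,f), near(f,a), near(f,f), on(a,a), on(a,b), on(b,b), on(f,a), on(f,b), on(f,f)}
3. step(f,b)  →  {above(a), above(b), near(a,f), near(f,a), near(f,f), on(a,a), on(a,b), on(b,b), on(b,f), on(f,a), on(f,b), on(f,f)}

swap(a,b); free(b); step(f,b)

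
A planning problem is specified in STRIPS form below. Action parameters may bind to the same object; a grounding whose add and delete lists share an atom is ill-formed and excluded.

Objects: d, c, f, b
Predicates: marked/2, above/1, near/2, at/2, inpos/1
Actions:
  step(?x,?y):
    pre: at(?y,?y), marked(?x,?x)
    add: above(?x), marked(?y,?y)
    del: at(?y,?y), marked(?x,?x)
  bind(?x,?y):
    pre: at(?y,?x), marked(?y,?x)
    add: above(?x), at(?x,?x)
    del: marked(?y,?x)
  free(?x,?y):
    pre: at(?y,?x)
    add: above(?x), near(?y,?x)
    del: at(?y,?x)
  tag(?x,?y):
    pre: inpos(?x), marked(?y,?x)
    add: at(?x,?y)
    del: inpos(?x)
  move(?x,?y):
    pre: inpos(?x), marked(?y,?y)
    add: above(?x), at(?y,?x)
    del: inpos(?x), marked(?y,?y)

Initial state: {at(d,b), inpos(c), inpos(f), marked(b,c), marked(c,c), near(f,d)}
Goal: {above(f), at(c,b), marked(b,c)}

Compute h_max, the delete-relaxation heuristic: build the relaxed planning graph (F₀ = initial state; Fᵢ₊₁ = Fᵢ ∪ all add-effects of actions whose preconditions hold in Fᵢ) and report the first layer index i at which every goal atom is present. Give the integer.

F0 = init (6 atoms)
F1 = F0 ∪ {above(b), above(c), above(f), at(c,b), at(c,c), at(c,f), near(d,b)}  (13 atoms)
goal ⊆ F1  ⇒  h_max = 1

1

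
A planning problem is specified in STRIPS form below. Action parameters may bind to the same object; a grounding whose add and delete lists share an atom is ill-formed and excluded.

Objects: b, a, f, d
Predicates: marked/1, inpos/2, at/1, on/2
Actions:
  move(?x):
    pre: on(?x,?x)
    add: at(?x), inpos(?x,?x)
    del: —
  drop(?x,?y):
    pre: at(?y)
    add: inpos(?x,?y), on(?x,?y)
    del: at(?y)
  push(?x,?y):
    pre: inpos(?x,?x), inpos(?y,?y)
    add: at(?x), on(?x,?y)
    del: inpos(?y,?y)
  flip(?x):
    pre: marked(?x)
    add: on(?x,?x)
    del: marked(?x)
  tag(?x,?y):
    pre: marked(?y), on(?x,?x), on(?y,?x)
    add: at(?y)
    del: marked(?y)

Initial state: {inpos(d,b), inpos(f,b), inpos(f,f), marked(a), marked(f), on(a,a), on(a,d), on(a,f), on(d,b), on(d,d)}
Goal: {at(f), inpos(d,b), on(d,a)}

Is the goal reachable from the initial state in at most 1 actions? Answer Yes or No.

1. move(a)  →  {at(a), inpos(a,a), inpos(d,b), inpos(f,b), inpos(f,f), marked(a), marked(f), on(a,a), on(a,d), on(a,f), on(d,b), on(d,d)}
2. drop(d,a)  →  {inpos(a,a), inpos(d,a), inpos(d,b), inpos(f,b), inpos(f,f), marked(a), marked(f), on(a,a), on(a,d), on(a,f), on(d,a), on(d,b), on(d,d)}
3. push(f,a)  →  {at(f), inpos(d,a), inpos(d,b), inpos(f,b), inpos(f,f), marked(a), marked(f), on(a,a), on(a,d), on(a,f), on(d,a), on(d,b), on(d,d), on(f,a)}
optimal plan length = 3; 3 > 1

No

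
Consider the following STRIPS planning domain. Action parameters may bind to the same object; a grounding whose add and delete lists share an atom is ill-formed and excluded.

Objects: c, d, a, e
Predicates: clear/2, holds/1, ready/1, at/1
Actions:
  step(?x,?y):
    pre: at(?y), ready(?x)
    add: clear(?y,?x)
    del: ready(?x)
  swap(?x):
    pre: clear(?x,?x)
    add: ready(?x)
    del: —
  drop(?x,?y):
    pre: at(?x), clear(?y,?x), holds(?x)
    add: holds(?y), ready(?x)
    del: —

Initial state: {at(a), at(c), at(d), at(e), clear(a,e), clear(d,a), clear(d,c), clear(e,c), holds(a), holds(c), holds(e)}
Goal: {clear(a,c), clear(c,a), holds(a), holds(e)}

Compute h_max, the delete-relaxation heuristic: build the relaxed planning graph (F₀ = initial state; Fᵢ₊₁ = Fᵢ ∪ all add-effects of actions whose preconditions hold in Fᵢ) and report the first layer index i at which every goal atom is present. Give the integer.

F0 = init (11 atoms)
F1 = F0 ∪ {holds(d), ready(a), ready(c), ready(e)}  (15 atoms)
F2 = F1 ∪ {clear(a,a), clear(a,c), clear(c,a), clear(c,c), clear(c,e), clear(d,e), clear(e,a), clear(e,e)}  (23 atoms)
goal ⊆ F2  ⇒  h_max = 2

2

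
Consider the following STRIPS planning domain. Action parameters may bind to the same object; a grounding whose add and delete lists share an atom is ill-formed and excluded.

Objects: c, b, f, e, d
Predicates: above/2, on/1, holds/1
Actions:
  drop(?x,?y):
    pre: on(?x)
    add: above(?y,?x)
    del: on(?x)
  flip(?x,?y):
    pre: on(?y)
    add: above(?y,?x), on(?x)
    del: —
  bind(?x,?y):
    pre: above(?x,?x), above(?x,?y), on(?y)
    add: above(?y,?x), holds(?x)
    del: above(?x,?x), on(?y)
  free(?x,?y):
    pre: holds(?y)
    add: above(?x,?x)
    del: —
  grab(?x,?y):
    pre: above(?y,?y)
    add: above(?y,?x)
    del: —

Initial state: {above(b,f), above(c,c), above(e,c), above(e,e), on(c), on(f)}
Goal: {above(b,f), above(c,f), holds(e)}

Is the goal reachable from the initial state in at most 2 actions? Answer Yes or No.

1. drop(f,c)  →  {above(b,f), above(c,c), above(c,f), above(e,c), above(e,e), on(c)}
2. bind(e,c)  →  {above(b,f), above(c,c), above(c,e), above(c,f), above(e,c), holds(e)}
optimal plan length = 2; 2 ≤ 2

Yes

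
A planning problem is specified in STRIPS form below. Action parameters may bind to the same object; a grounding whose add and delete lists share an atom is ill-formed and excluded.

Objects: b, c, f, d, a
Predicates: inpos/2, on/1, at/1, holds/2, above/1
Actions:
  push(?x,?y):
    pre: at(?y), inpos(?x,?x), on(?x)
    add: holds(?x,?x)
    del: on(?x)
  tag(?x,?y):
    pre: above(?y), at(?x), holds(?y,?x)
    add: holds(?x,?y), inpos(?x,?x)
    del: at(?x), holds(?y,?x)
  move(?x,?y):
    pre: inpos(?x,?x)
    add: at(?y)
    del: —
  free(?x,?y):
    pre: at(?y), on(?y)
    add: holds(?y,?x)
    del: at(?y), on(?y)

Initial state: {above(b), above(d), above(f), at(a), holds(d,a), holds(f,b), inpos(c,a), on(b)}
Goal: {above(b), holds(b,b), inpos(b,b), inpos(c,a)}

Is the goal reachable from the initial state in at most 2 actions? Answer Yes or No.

No

1. tag(a,d)  →  {above(b), above(d), above(f), holds(a,d), holds(f,b), inpos(a,a), inpos(c,a), on(b)}
2. move(a,b)  →  {above(b), above(d), above(f), at(b), holds(a,d), holds(f,b), inpos(a,a), inpos(c,a), on(b)}
3. tag(b,f)  →  {above(b), above(d), above(f), holds(a,d), holds(b,f), inpos(a,a), inpos(b,b), inpos(c,a), on(b)}
4. move(b,b)  →  {above(b), above(d), above(f), at(b), holds(a,d), holds(b,f), inpos(a,a), inpos(b,b), inpos(c,a), on(b)}
5. push(b,b)  →  {above(b), above(d), above(f), at(b), holds(a,d), holds(b,b), holds(b,f), inpos(a,a), inpos(b,b), inpos(c,a)}
optimal plan length = 5; 5 > 2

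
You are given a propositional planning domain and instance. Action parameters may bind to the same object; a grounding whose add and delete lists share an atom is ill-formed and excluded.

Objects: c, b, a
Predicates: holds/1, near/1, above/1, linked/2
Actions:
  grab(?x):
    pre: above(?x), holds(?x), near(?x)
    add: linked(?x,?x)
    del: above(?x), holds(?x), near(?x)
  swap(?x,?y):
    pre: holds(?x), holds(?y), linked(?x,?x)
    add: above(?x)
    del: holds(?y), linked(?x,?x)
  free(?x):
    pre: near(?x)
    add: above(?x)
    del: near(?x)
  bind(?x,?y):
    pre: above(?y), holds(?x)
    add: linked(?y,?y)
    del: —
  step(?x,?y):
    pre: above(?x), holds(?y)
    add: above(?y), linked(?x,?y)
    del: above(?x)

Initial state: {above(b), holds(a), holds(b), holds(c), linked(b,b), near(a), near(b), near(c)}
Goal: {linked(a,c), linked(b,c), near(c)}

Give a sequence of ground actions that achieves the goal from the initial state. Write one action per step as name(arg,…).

free(a); step(b,c); step(a,c)

1. free(a)  →  {above(a), above(b), holds(a), holds(b), holds(c), linked(b,b), near(b), near(c)}
2. step(b,c)  →  {above(a), above(c), holds(a), holds(b), holds(c), linked(b,b), linked(b,c), near(b), near(c)}
3. step(a,c)  →  {above(c), holds(a), holds(b), holds(c), linked(a,c), linked(b,b), linked(b,c), near(b), near(c)}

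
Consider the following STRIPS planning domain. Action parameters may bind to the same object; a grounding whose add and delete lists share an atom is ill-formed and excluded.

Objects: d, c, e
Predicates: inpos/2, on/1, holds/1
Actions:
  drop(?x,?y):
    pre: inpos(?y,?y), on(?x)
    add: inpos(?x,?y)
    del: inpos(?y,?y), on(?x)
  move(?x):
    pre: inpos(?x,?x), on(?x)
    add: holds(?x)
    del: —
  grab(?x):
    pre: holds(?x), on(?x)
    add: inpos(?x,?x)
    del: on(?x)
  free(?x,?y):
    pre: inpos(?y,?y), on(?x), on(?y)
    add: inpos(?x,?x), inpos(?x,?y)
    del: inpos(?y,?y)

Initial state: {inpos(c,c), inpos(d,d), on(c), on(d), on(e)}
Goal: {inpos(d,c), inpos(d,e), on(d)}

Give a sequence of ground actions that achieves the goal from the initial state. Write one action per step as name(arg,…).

1. free(d,c)  →  {inpos(d,c), inpos(d,d), on(c), on(d), on(e)}
2. free(e,d)  →  {inpos(d,c), inpos(e,d), inpos(e,e), on(c), on(d), on(e)}
3. free(d,e)  →  {inpos(d,c), inpos(d,d), inpos(d,e), inpos(e,d), on(c), on(d), on(e)}

free(d,c); free(e,d); free(d,e)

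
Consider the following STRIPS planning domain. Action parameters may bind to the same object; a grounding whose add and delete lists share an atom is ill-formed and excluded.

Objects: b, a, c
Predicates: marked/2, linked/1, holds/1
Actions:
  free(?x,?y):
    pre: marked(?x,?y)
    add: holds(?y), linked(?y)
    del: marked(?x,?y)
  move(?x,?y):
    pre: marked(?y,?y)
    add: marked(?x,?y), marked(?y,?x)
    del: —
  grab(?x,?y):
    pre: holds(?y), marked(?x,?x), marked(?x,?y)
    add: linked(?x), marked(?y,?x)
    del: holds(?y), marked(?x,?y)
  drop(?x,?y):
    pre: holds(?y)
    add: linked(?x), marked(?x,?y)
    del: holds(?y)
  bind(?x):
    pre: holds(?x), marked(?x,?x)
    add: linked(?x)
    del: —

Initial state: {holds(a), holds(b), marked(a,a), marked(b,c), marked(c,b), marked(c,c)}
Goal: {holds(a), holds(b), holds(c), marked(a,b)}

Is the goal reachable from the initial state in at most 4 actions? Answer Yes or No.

Yes

1. free(b,c)  →  {holds(a), holds(b), holds(c), linked(c), marked(a,a), marked(c,b), marked(c,c)}
2. move(b,a)  →  {holds(a), holds(b), holds(c), linked(c), marked(a,a), marked(a,b), marked(b,a), marked(c,b), marked(c,c)}
optimal plan length = 2; 2 ≤ 4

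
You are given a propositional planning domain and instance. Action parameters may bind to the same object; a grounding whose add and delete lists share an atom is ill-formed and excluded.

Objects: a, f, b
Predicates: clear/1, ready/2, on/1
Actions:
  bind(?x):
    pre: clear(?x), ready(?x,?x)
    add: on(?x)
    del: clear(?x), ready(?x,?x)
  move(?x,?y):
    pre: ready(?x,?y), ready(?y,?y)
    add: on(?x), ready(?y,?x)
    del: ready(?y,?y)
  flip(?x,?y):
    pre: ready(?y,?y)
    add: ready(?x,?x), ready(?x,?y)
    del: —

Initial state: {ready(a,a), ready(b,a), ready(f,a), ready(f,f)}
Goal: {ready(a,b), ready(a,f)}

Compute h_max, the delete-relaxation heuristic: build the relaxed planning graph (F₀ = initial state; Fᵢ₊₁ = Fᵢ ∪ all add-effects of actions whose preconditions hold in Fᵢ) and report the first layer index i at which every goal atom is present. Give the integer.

1

F0 = init (4 atoms)
F1 = F0 ∪ {on(b), on(f), ready(a,b), ready(a,f), ready(b,b), ready(b,f)}  (10 atoms)
goal ⊆ F1  ⇒  h_max = 1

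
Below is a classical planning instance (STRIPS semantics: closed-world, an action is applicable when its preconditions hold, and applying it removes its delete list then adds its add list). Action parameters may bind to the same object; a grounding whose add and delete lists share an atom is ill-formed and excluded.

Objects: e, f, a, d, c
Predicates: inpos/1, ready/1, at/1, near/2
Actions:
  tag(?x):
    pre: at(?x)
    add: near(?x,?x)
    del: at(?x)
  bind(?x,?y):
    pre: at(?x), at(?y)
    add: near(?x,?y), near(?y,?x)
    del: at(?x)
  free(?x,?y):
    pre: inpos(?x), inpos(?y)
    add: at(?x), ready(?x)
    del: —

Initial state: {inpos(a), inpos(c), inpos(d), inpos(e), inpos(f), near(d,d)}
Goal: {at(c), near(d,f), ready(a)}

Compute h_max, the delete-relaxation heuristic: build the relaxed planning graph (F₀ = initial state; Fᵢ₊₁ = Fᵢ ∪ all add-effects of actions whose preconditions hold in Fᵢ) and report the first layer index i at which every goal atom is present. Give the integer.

2

F0 = init (6 atoms)
F1 = F0 ∪ {at(a), at(c), at(d), at(e), at(f), ready(a), ready(c), ready(d), ready(e), ready(f)}  (16 atoms)
F2 = F1 ∪ {near(a,a), near(a,c), near(a,d), near(a,e), near(a,f), near(c,a), near(c,c), near(c,d), near(c,e), near(c,f), near(d,a), near(d,c), near(d,e), near(d,f), near(e,a), near(e,c), near(e,d), near(e,e), near(e,f), near(f,a), near(f,c), near(f,d), near(f,e), near(f,f)}  (40 atoms)
goal ⊆ F2  ⇒  h_max = 2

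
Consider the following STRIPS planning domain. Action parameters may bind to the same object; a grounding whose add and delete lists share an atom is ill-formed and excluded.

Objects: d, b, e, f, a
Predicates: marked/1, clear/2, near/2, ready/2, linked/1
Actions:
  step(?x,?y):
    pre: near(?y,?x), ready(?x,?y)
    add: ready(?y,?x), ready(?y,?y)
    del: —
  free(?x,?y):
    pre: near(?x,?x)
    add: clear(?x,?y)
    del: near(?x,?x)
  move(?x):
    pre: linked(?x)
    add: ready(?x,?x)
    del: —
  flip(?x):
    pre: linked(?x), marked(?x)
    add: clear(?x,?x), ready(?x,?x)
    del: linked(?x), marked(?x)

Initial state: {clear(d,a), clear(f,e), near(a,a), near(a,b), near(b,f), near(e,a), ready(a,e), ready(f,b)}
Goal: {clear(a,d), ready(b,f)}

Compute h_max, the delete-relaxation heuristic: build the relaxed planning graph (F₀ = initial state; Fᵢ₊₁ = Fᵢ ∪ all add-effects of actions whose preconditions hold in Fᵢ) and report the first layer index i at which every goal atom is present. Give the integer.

1

F0 = init (8 atoms)
F1 = F0 ∪ {clear(a,a), clear(a,b), clear(a,d), clear(a,e), clear(a,f), ready(b,b), ready(b,f), ready(e,a), ready(e,e)}  (17 atoms)
goal ⊆ F1  ⇒  h_max = 1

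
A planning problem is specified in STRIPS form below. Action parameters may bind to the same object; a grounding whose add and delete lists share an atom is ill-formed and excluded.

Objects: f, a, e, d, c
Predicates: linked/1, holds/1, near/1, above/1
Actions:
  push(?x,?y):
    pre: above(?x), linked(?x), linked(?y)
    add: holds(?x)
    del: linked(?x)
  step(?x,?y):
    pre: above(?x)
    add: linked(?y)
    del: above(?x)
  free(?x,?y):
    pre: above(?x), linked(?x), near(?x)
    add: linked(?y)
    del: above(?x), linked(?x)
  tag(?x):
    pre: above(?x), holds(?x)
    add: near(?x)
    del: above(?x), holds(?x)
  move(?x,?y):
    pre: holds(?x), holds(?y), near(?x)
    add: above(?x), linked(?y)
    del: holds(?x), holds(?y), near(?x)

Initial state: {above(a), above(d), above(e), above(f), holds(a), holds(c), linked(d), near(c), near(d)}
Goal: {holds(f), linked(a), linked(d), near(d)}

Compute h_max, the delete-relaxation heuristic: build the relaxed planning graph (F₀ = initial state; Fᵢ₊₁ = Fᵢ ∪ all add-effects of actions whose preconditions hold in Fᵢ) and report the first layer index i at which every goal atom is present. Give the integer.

F0 = init (9 atoms)
F1 = F0 ∪ {above(c), holds(d), linked(a), linked(c), linked(e), linked(f), near(a)}  (16 atoms)
F2 = F1 ∪ {holds(e), holds(f)}  (18 atoms)
goal ⊆ F2  ⇒  h_max = 2

2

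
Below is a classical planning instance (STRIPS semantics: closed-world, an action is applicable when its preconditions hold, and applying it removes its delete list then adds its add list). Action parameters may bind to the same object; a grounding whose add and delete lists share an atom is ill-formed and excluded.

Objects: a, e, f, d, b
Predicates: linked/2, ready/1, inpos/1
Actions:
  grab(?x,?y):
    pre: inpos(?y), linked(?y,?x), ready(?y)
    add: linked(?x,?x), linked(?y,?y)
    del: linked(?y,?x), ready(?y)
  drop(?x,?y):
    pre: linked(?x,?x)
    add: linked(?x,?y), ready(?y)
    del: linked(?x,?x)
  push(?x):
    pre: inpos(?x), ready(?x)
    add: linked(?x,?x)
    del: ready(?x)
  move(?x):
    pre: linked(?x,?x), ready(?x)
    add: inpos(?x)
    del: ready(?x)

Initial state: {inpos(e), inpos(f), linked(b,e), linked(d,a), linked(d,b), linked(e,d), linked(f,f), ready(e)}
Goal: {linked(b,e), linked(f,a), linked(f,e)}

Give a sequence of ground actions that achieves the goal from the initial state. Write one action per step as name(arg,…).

grab(d,e); drop(e,f); drop(f,a); push(f); drop(f,e)

1. grab(d,e)  →  {inpos(e), inpos(f), linked(b,e), linked(d,a), linked(d,b), linked(d,d), linked(e,e), linked(f,f)}
2. drop(e,f)  →  {inpos(e), inpos(f), linked(b,e), linked(d,a), linked(d,b), linked(d,d), linked(e,f), linked(f,f), ready(f)}
3. drop(f,a)  →  {inpos(e), inpos(f), linked(b,e), linked(d,a), linked(d,b), linked(d,d), linked(e,f), linked(f,a), ready(a), ready(f)}
4. push(f)  →  {inpos(e), inpos(f), linked(b,e), linked(d,a), linked(d,b), linked(d,d), linked(e,f), linked(f,a), linked(f,f), ready(a)}
5. drop(f,e)  →  {inpos(e), inpos(f), linked(b,e), linked(d,a), linked(d,b), linked(d,d), linked(e,f), linked(f,a), linked(f,e), ready(a), ready(e)}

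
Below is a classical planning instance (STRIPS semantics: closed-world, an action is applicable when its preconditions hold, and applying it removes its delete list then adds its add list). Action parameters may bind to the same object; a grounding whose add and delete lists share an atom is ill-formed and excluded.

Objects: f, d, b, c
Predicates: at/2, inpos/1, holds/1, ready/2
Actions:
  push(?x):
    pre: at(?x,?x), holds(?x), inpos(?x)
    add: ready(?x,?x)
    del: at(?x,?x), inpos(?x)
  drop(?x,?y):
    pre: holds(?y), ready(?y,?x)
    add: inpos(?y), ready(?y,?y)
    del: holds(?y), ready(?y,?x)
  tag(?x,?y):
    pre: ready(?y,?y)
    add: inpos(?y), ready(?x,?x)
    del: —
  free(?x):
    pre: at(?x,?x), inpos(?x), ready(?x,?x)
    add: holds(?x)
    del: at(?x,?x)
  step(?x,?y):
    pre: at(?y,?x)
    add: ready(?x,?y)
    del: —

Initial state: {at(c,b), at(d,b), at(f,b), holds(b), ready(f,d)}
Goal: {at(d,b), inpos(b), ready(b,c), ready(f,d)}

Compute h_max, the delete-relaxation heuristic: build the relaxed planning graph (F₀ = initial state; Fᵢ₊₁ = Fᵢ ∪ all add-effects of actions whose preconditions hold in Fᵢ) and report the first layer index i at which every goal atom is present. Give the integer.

F0 = init (5 atoms)
F1 = F0 ∪ {ready(b,c), ready(b,d), ready(b,f)}  (8 atoms)
F2 = F1 ∪ {inpos(b), ready(b,b)}  (10 atoms)
goal ⊆ F2  ⇒  h_max = 2

2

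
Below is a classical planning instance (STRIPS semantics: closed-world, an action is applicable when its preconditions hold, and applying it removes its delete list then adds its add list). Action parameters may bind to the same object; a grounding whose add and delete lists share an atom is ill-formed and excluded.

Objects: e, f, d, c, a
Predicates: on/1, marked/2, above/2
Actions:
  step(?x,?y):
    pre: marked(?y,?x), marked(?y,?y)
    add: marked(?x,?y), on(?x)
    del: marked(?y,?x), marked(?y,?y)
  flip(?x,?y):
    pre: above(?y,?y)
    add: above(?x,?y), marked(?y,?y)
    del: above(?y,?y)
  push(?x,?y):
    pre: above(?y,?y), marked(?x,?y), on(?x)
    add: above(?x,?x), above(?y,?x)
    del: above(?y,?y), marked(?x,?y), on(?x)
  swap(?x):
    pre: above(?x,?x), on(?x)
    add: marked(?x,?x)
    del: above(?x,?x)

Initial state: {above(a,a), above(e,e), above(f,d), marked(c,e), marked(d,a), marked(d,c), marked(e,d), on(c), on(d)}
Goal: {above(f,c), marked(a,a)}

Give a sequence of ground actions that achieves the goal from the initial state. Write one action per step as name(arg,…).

1. flip(e,a)  →  {above(e,a), above(e,e), above(f,d), marked(a,a), marked(c,e), marked(d,a), marked(d,c), marked(e,d), on(c), on(d)}
2. push(c,e)  →  {above(c,c), above(e,a), above(e,c), above(f,d), marked(a,a), marked(d,a), marked(d,c), marked(e,d), on(d)}
3. flip(f,c)  →  {above(e,a), above(e,c), above(f,c), above(f,d), marked(a,a), marked(c,c), marked(d,a), marked(d,c), marked(e,d), on(d)}

flip(e,a); push(c,e); flip(f,c)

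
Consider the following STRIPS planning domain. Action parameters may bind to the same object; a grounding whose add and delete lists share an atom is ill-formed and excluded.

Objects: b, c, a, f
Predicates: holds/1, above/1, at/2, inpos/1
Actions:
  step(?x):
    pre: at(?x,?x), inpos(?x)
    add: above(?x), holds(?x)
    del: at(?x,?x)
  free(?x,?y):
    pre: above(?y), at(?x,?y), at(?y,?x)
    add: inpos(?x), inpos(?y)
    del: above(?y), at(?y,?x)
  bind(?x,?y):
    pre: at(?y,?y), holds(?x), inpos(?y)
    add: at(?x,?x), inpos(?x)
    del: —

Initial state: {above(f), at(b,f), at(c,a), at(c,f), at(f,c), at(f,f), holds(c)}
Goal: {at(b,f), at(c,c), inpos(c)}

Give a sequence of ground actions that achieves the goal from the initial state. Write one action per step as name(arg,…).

free(c,f); bind(c,f)

1. free(c,f)  →  {at(b,f), at(c,a), at(c,f), at(f,f), holds(c), inpos(c), inpos(f)}
2. bind(c,f)  →  {at(b,f), at(c,a), at(c,c), at(c,f), at(f,f), holds(c), inpos(c), inpos(f)}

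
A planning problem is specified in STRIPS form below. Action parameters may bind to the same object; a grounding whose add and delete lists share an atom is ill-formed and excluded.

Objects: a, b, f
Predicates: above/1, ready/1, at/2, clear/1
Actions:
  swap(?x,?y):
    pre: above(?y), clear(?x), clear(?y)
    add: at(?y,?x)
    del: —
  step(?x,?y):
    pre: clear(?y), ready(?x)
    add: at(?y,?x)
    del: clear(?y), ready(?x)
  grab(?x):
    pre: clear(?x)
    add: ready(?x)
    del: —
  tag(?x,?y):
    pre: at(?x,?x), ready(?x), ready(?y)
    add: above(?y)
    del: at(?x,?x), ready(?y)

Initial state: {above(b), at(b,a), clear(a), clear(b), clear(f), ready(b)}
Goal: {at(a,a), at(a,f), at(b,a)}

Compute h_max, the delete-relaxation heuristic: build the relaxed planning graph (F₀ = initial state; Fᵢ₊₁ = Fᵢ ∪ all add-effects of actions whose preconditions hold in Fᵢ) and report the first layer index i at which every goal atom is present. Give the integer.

F0 = init (6 atoms)
F1 = F0 ∪ {at(a,b), at(b,b), at(b,f), at(f,b), ready(a), ready(f)}  (12 atoms)
F2 = F1 ∪ {above(a), above(f), at(a,a), at(a,f), at(f,a), at(f,f)}  (18 atoms)
goal ⊆ F2  ⇒  h_max = 2

2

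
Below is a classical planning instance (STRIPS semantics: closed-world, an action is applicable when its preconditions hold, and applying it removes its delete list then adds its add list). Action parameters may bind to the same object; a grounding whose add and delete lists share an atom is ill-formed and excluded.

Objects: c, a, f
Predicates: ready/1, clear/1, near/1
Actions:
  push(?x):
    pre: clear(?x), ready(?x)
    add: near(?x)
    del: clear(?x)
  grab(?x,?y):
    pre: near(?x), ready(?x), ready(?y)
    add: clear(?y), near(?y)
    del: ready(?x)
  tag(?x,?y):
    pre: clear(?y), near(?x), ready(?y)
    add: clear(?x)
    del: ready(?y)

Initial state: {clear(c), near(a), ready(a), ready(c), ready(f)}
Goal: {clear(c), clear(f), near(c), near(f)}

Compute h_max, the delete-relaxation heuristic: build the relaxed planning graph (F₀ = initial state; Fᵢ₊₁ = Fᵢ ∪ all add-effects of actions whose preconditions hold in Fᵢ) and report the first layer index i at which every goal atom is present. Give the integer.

F0 = init (5 atoms)
F1 = F0 ∪ {clear(a), clear(f), near(c), near(f)}  (9 atoms)
goal ⊆ F1  ⇒  h_max = 1

1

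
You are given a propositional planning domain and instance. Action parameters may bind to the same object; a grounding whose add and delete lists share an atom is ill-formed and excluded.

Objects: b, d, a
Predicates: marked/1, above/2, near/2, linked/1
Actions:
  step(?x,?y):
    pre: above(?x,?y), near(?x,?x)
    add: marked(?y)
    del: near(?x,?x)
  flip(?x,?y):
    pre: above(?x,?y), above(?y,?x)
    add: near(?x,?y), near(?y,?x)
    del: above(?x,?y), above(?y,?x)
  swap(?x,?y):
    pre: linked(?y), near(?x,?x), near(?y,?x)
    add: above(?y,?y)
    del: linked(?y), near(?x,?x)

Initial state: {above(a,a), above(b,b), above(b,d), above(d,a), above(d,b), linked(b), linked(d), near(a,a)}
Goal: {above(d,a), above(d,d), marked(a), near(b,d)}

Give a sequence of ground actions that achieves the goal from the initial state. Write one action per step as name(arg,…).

step(a,a); flip(b,b); flip(b,d); swap(b,d)

1. step(a,a)  →  {above(a,a), above(b,b), above(b,d), above(d,a), above(d,b), linked(b), linked(d), marked(a)}
2. flip(b,b)  →  {above(a,a), above(b,d), above(d,a), above(d,b), linked(b), linked(d), marked(a), near(b,b)}
3. flip(b,d)  →  {above(a,a), above(d,a), linked(b), linked(d), marked(a), near(b,b), near(b,d), near(d,b)}
4. swap(b,d)  →  {above(a,a), above(d,a), above(d,d), linked(b), marked(a), near(b,d), near(d,b)}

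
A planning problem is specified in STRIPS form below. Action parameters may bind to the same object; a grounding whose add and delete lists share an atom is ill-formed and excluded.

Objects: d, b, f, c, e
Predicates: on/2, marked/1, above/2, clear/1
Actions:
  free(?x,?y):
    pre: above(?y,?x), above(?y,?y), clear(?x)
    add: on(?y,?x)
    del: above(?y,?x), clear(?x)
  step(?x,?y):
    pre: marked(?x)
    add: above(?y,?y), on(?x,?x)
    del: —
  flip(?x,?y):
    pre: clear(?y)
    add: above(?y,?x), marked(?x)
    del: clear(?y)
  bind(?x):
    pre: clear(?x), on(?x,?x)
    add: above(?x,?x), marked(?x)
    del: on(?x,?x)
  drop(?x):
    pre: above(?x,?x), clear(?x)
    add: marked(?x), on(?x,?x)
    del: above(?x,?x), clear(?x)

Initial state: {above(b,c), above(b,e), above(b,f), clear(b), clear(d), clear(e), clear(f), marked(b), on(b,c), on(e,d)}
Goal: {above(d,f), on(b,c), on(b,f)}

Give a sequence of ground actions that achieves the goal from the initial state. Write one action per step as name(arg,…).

step(b,b); free(f,b); flip(f,d)

1. step(b,b)  →  {above(b,b), above(b,c), above(b,e), above(b,f), clear(b), clear(d), clear(e), clear(f), marked(b), on(b,b), on(b,c), on(e,d)}
2. free(f,b)  →  {above(b,b), above(b,c), above(b,e), clear(b), clear(d), clear(e), marked(b), on(b,b), on(b,c), on(b,f), on(e,d)}
3. flip(f,d)  →  {above(b,b), above(b,c), above(b,e), above(d,f), clear(b), clear(e), marked(b), marked(f), on(b,b), on(b,c), on(b,f), on(e,d)}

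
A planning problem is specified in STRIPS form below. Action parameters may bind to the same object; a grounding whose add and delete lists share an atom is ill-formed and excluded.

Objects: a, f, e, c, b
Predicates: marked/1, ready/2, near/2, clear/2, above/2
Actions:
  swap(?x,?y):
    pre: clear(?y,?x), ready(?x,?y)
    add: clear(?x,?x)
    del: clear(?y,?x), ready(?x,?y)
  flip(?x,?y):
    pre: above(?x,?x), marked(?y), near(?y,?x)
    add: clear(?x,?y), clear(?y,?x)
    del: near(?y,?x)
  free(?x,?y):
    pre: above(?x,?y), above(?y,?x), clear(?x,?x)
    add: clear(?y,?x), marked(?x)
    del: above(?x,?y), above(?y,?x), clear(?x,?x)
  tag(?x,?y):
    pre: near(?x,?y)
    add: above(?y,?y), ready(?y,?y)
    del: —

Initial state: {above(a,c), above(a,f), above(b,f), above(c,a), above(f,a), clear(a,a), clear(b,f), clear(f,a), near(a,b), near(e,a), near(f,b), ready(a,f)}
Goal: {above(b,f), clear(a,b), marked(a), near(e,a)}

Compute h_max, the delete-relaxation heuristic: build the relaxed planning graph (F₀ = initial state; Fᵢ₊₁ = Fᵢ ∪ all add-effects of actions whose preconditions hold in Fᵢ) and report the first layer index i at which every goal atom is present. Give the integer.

F0 = init (12 atoms)
F1 = F0 ∪ {above(a,a), above(b,b), clear(c,a), marked(a), ready(a,a), ready(b,b)}  (18 atoms)
F2 = F1 ∪ {clear(a,b), clear(b,a)}  (20 atoms)
goal ⊆ F2  ⇒  h_max = 2

2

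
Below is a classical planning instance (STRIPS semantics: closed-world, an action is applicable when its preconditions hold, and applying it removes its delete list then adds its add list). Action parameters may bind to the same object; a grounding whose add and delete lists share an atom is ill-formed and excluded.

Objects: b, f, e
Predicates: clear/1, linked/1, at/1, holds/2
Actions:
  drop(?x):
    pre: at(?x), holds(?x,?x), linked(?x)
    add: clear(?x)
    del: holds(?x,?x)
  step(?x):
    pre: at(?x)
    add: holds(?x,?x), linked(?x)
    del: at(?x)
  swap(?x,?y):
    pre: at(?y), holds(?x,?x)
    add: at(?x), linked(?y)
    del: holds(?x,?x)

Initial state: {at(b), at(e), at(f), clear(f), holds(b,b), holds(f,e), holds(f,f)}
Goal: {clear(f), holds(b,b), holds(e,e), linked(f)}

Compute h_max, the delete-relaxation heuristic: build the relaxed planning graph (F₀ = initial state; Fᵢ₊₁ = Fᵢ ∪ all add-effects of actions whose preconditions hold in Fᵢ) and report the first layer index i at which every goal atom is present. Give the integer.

1

F0 = init (7 atoms)
F1 = F0 ∪ {holds(e,e), linked(b), linked(e), linked(f)}  (11 atoms)
goal ⊆ F1  ⇒  h_max = 1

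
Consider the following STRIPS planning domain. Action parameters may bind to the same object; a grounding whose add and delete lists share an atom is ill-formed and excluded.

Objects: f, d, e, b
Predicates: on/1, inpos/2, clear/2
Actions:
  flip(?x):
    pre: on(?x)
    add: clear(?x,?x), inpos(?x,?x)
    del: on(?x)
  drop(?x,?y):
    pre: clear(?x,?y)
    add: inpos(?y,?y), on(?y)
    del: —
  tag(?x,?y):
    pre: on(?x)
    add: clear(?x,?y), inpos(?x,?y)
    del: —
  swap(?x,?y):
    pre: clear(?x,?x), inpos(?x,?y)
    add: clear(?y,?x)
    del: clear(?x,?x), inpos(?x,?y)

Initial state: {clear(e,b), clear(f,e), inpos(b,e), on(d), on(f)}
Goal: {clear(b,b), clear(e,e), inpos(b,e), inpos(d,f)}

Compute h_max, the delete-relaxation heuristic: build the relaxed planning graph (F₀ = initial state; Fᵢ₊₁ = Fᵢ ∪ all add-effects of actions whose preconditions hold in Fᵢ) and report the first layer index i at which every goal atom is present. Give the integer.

F0 = init (5 atoms)
F1 = F0 ∪ {clear(d,b), clear(d,d), clear(d,e), clear(d,f), clear(f,b), clear(f,d), clear(f,f), inpos(b,b), inpos(d,b), inpos(d,d), inpos(d,e), inpos(d,f), inpos(e,e), inpos(f,b), inpos(f,d), inpos(f,e), inpos(f,f), on(b), on(e)}  (24 atoms)
F2 = F1 ∪ {clear(b,b), clear(b,d), clear(b,e), clear(b,f), clear(e,d), clear(e,e), clear(e,f), inpos(b,d), inpos(b,f), inpos(e,b), inpos(e,d), inpos(e,f)}  (36 atoms)
goal ⊆ F2  ⇒  h_max = 2

2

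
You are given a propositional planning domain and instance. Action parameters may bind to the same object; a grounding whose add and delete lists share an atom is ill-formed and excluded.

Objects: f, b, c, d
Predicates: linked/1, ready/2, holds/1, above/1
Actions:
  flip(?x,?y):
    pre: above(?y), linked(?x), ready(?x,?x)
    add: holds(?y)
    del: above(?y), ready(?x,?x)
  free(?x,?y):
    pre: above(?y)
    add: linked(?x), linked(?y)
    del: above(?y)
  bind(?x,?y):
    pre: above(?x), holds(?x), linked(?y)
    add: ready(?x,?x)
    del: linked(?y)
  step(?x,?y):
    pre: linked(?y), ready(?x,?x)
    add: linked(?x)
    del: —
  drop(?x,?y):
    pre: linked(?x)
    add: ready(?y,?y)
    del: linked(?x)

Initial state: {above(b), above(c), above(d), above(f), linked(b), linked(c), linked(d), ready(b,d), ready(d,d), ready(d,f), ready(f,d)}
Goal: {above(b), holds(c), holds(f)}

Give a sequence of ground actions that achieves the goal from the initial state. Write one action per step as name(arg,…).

1. flip(d,f)  →  {above(b), above(c), above(d), holds(f), linked(b), linked(c), linked(d), ready(b,d), ready(d,f), ready(f,d)}
2. drop(b,c)  →  {above(b), above(c), above(d), holds(f), linked(c), linked(d), ready(b,d), ready(c,c), ready(d,f), ready(f,d)}
3. flip(c,c)  →  {above(b), above(d), holds(c), holds(f), linked(c), linked(d), ready(b,d), ready(d,f), ready(f,d)}

flip(d,f); drop(b,c); flip(c,c)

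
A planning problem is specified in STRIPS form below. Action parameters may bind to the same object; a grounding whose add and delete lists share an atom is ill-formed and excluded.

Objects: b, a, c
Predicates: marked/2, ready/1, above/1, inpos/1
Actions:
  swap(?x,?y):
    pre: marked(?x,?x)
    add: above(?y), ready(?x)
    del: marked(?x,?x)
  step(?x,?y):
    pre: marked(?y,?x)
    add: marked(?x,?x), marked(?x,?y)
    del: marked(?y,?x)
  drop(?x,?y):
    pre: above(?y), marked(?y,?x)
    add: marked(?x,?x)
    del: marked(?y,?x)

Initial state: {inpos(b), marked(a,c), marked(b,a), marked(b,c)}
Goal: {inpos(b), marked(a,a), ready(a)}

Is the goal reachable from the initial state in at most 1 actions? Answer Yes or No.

No

1. step(a,b)  →  {inpos(b), marked(a,a), marked(a,b), marked(a,c), marked(b,c)}
2. swap(a,b)  →  {above(b), inpos(b), marked(a,b), marked(a,c), marked(b,c), ready(a)}
3. step(b,a)  →  {above(b), inpos(b), marked(a,c), marked(b,a), marked(b,b), marked(b,c), ready(a)}
4. step(a,b)  →  {above(b), inpos(b), marked(a,a), marked(a,b), marked(a,c), marked(b,b), marked(b,c), ready(a)}
optimal plan length = 4; 4 > 1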